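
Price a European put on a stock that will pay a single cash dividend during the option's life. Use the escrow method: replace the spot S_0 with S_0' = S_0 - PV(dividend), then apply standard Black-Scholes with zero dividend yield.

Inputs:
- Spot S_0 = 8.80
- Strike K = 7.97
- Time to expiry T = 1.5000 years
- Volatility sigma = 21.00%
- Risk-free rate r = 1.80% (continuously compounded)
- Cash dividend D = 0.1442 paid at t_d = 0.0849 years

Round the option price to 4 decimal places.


Answer: Price = 0.4652

Derivation:
PV(D) = D * exp(-r * t_d) = 0.1442 * 0.99847297 = 0.14397980
S_0' = S_0 - PV(D) = 8.8000 - 0.14397980 = 8.65602020
d1 = (ln(S_0'/K) + (r + sigma^2/2)*T) / (sigma*sqrt(T)) = 0.55461721
d2 = d1 - sigma*sqrt(T) = 0.29742079
exp(-rT) = 0.97336124
N(-d1) = 0.28957826; N(-d2) = 0.38307264
P = K * exp(-rT) * N(-d2) - S_0' * N(-d1) = 7.9700 * 0.97336124 * 0.38307264 - 8.65602020 * 0.28957826 = 0.4652


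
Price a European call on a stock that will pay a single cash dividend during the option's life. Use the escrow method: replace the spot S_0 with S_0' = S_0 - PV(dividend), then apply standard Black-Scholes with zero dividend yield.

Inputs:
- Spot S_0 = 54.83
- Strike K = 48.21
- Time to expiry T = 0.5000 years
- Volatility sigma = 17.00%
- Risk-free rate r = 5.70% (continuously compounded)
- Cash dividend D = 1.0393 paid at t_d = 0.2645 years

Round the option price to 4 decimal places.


Answer: Price = 7.3247

Derivation:
PV(D) = D * exp(-r * t_d) = 1.0393 * 0.98503658 = 1.02374852
S_0' = S_0 - PV(D) = 54.8300 - 1.02374852 = 53.80625148
d1 = (ln(S_0'/K) + (r + sigma^2/2)*T) / (sigma*sqrt(T)) = 1.21080132
d2 = d1 - sigma*sqrt(T) = 1.09059317
exp(-rT) = 0.97190229
N(d1) = 0.88701422; N(d2) = 0.86227403
C = S_0' * N(d1) - K * exp(-rT) * N(d2) = 53.80625148 * 0.88701422 - 48.2100 * 0.97190229 * 0.86227403 = 7.3247


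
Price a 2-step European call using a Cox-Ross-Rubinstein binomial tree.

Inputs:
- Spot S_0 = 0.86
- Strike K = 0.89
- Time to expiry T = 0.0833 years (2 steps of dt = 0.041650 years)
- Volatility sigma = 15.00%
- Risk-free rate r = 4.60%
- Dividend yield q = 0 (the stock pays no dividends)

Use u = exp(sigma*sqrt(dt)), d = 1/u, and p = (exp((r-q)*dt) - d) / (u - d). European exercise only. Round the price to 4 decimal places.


Answer: Price = V(0,0) = 0.0066

Derivation:
dt = T/N = 0.041650
u = exp(sigma*sqrt(dt)) = 1.031086; d = 1/u = 0.969851
p = (exp((r-q)*dt) - d) / (u - d) = 0.523665
Discount per step: exp(-r*dt) = 0.998086
Stock lattice S(k, i) with i counting down-moves:
  k=0: S(0,0) = 0.8600
  k=1: S(1,0) = 0.8867; S(1,1) = 0.8341
  k=2: S(2,0) = 0.9143; S(2,1) = 0.8600; S(2,2) = 0.8089
Terminal payoffs V(N, i) = max(S_T - K, 0):
  V(2,0) = 0.024299; V(2,1) = 0.000000; V(2,2) = 0.000000
Backward induction: V(k, i) = exp(-r*dt) * [p * V(k+1, i) + (1-p) * V(k+1, i+1)].
  V(1,0) = exp(-r*dt) * [p*0.024299 + (1-p)*0.000000] = 0.012700
  V(1,1) = exp(-r*dt) * [p*0.000000 + (1-p)*0.000000] = 0.000000
  V(0,0) = exp(-r*dt) * [p*0.012700 + (1-p)*0.000000] = 0.006638


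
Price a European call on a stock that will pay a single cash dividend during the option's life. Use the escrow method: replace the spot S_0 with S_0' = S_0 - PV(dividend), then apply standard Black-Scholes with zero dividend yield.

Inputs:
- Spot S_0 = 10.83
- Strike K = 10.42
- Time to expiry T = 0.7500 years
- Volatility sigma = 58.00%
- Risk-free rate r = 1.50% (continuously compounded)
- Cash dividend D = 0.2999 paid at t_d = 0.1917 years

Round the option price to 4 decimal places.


Answer: Price = 2.1814

Derivation:
PV(D) = D * exp(-r * t_d) = 0.2999 * 0.99712863 = 0.29903888
S_0' = S_0 - PV(D) = 10.8300 - 0.29903888 = 10.53096112
d1 = (ln(S_0'/K) + (r + sigma^2/2)*T) / (sigma*sqrt(T)) = 0.29463291
d2 = d1 - sigma*sqrt(T) = -0.20766182
exp(-rT) = 0.98881304
N(d1) = 0.61586284; N(d2) = 0.41774651
C = S_0' * N(d1) - K * exp(-rT) * N(d2) = 10.53096112 * 0.61586284 - 10.4200 * 0.98881304 * 0.41774651 = 2.1814


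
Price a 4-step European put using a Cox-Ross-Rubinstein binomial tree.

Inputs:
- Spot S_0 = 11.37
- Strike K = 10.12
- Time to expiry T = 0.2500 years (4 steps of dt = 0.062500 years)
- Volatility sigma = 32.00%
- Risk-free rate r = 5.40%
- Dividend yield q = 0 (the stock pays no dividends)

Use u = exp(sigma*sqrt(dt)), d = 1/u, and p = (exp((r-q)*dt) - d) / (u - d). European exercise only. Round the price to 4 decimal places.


Answer: Price = V(0,0) = 0.2198

Derivation:
dt = T/N = 0.062500
u = exp(sigma*sqrt(dt)) = 1.083287; d = 1/u = 0.923116
p = (exp((r-q)*dt) - d) / (u - d) = 0.501118
Discount per step: exp(-r*dt) = 0.996631
Stock lattice S(k, i) with i counting down-moves:
  k=0: S(0,0) = 11.3700
  k=1: S(1,0) = 12.3170; S(1,1) = 10.4958
  k=2: S(2,0) = 13.3428; S(2,1) = 11.3700; S(2,2) = 9.6889
  k=3: S(3,0) = 14.4541; S(3,1) = 12.3170; S(3,2) = 10.4958; S(3,3) = 8.9440
  k=4: S(4,0) = 15.6579; S(4,1) = 13.3428; S(4,2) = 11.3700; S(4,3) = 9.6889; S(4,4) = 8.2563
Terminal payoffs V(N, i) = max(K - S_T, 0):
  V(4,0) = 0.000000; V(4,1) = 0.000000; V(4,2) = 0.000000; V(4,3) = 0.431125; V(4,4) = 1.863685
Backward induction: V(k, i) = exp(-r*dt) * [p * V(k+1, i) + (1-p) * V(k+1, i+1)].
  V(3,0) = exp(-r*dt) * [p*0.000000 + (1-p)*0.000000] = 0.000000
  V(3,1) = exp(-r*dt) * [p*0.000000 + (1-p)*0.000000] = 0.000000
  V(3,2) = exp(-r*dt) * [p*0.000000 + (1-p)*0.431125] = 0.214356
  V(3,3) = exp(-r*dt) * [p*0.431125 + (1-p)*1.863685] = 1.141944
  V(2,0) = exp(-r*dt) * [p*0.000000 + (1-p)*0.000000] = 0.000000
  V(2,1) = exp(-r*dt) * [p*0.000000 + (1-p)*0.214356] = 0.106578
  V(2,2) = exp(-r*dt) * [p*0.214356 + (1-p)*1.141944] = 0.674832
  V(1,0) = exp(-r*dt) * [p*0.000000 + (1-p)*0.106578] = 0.052991
  V(1,1) = exp(-r*dt) * [p*0.106578 + (1-p)*0.674832] = 0.388756
  V(0,0) = exp(-r*dt) * [p*0.052991 + (1-p)*0.388756] = 0.219755


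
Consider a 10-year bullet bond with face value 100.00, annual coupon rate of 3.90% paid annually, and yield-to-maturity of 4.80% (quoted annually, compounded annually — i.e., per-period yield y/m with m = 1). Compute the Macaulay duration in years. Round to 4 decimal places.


Coupon per period c = face * coupon_rate / m = 3.900000
Periods per year m = 1; per-period yield y/m = 0.048000
Number of cashflows N = 10
Cashflows (t years, CF_t, discount factor 1/(1+y/m)^(m*t), PV):
  t = 1.0000: CF_t = 3.900000, DF = 0.954198, PV = 3.721374
  t = 2.0000: CF_t = 3.900000, DF = 0.910495, PV = 3.550929
  t = 3.0000: CF_t = 3.900000, DF = 0.868793, PV = 3.388291
  t = 4.0000: CF_t = 3.900000, DF = 0.829001, PV = 3.233103
  t = 5.0000: CF_t = 3.900000, DF = 0.791031, PV = 3.085021
  t = 6.0000: CF_t = 3.900000, DF = 0.754801, PV = 2.943723
  t = 7.0000: CF_t = 3.900000, DF = 0.720230, PV = 2.808896
  t = 8.0000: CF_t = 3.900000, DF = 0.687242, PV = 2.680244
  t = 9.0000: CF_t = 3.900000, DF = 0.655765, PV = 2.557485
  t = 10.0000: CF_t = 103.900000, DF = 0.625730, PV = 65.013376
Price P = sum_t PV_t = 92.982443
Macaulay numerator sum_t t * PV_t:
  t * PV_t at t = 1.0000: 3.721374
  t * PV_t at t = 2.0000: 7.101859
  t * PV_t at t = 3.0000: 10.164874
  t * PV_t at t = 4.0000: 12.932410
  t * PV_t at t = 5.0000: 15.425107
  t * PV_t at t = 6.0000: 17.662337
  t * PV_t at t = 7.0000: 19.662271
  t * PV_t at t = 8.0000: 21.441953
  t * PV_t at t = 9.0000: 23.017363
  t * PV_t at t = 10.0000: 650.133764
Macaulay duration D = (sum_t t * PV_t) / P = 781.263312 / 92.982443 = 8.402267

Answer: Macaulay duration = 8.4023 years


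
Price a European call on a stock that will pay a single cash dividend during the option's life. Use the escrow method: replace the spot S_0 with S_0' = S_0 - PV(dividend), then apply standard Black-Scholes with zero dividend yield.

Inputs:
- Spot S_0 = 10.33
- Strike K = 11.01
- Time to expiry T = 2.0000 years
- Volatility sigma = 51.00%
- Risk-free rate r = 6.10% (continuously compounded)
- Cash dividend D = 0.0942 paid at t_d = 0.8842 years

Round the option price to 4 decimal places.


PV(D) = D * exp(-r * t_d) = 0.0942 * 0.94749255 = 0.08925380
S_0' = S_0 - PV(D) = 10.3300 - 0.08925380 = 10.24074620
d1 = (ln(S_0'/K) + (r + sigma^2/2)*T) / (sigma*sqrt(T)) = 0.42935321
d2 = d1 - sigma*sqrt(T) = -0.29189571
exp(-rT) = 0.88514837
N(d1) = 0.66616690; N(d2) = 0.38518318
C = S_0' * N(d1) - K * exp(-rT) * N(d2) = 10.24074620 * 0.66616690 - 11.0100 * 0.88514837 * 0.38518318 = 3.0682

Answer: Price = 3.0682


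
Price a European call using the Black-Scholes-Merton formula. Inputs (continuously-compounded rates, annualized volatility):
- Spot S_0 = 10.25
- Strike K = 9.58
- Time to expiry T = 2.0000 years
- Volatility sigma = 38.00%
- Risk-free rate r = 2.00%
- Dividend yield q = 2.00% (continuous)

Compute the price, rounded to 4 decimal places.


Answer: Price = 2.3555

Derivation:
d1 = (ln(S/K) + (r - q + 0.5*sigma^2) * T) / (sigma * sqrt(T)) = 0.39449136
d2 = d1 - sigma * sqrt(T) = -0.14290979
exp(-rT) = 0.96078944; exp(-qT) = 0.96078944
C = S_0 * exp(-qT) * N(d1) - K * exp(-rT) * N(d2)
N(d1) = 0.65339085; N(d2) = 0.44318071
C = 10.2500 * 0.96078944 * 0.65339085 - 9.5800 * 0.96078944 * 0.44318071 = 2.3555


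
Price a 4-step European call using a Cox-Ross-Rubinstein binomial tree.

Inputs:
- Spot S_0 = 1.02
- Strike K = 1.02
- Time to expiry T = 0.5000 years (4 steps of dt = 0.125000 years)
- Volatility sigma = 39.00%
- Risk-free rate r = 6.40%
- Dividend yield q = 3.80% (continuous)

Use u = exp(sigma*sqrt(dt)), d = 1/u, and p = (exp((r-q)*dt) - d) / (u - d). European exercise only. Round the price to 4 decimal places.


Answer: Price = V(0,0) = 0.1091

Derivation:
dt = T/N = 0.125000
u = exp(sigma*sqrt(dt)) = 1.147844; d = 1/u = 0.871198
p = (exp((r-q)*dt) - d) / (u - d) = 0.477350
Discount per step: exp(-r*dt) = 0.992032
Stock lattice S(k, i) with i counting down-moves:
  k=0: S(0,0) = 1.0200
  k=1: S(1,0) = 1.1708; S(1,1) = 0.8886
  k=2: S(2,0) = 1.3439; S(2,1) = 1.0200; S(2,2) = 0.7742
  k=3: S(3,0) = 1.5426; S(3,1) = 1.1708; S(3,2) = 0.8886; S(3,3) = 0.6745
  k=4: S(4,0) = 1.7706; S(4,1) = 1.3439; S(4,2) = 1.0200; S(4,3) = 0.7742; S(4,4) = 0.5876
Terminal payoffs V(N, i) = max(S_T - K, 0):
  V(4,0) = 0.750649; V(4,1) = 0.323898; V(4,2) = 0.000000; V(4,3) = 0.000000; V(4,4) = 0.000000
Backward induction: V(k, i) = exp(-r*dt) * [p * V(k+1, i) + (1-p) * V(k+1, i+1)].
  V(3,0) = exp(-r*dt) * [p*0.750649 + (1-p)*0.323898] = 0.523403
  V(3,1) = exp(-r*dt) * [p*0.323898 + (1-p)*0.000000] = 0.153381
  V(3,2) = exp(-r*dt) * [p*0.000000 + (1-p)*0.000000] = 0.000000
  V(3,3) = exp(-r*dt) * [p*0.000000 + (1-p)*0.000000] = 0.000000
  V(2,0) = exp(-r*dt) * [p*0.523403 + (1-p)*0.153381] = 0.327381
  V(2,1) = exp(-r*dt) * [p*0.153381 + (1-p)*0.000000] = 0.072633
  V(2,2) = exp(-r*dt) * [p*0.000000 + (1-p)*0.000000] = 0.000000
  V(1,0) = exp(-r*dt) * [p*0.327381 + (1-p)*0.072633] = 0.192689
  V(1,1) = exp(-r*dt) * [p*0.072633 + (1-p)*0.000000] = 0.034395
  V(0,0) = exp(-r*dt) * [p*0.192689 + (1-p)*0.034395] = 0.109081


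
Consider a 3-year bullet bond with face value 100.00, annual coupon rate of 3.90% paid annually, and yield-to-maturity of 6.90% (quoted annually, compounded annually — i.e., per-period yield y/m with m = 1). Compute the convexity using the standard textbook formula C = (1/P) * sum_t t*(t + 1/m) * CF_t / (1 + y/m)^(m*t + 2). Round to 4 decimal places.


Coupon per period c = face * coupon_rate / m = 3.900000
Periods per year m = 1; per-period yield y/m = 0.069000
Number of cashflows N = 3
Cashflows (t years, CF_t, discount factor 1/(1+y/m)^(m*t), PV):
  t = 1.0000: CF_t = 3.900000, DF = 0.935454, PV = 3.648269
  t = 2.0000: CF_t = 3.900000, DF = 0.875074, PV = 3.412787
  t = 3.0000: CF_t = 103.900000, DF = 0.818591, PV = 85.051589
Price P = sum_t PV_t = 92.112646
Convexity numerator sum_t t*(t + 1/m) * CF_t / (1+y/m)^(m*t + 2):
  t = 1.0000: term = 6.385009
  t = 2.0000: term = 17.918640
  t = 3.0000: term = 893.116818
Convexity = (1/P) * sum = 917.420466 / 92.112646 = 9.959767

Answer: Convexity = 9.9598


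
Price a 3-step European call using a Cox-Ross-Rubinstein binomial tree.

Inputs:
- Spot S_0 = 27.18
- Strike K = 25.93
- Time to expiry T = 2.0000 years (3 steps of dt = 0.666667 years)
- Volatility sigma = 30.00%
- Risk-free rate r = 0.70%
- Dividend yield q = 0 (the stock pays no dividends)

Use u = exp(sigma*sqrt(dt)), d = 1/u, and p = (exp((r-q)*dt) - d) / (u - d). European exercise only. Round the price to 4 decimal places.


dt = T/N = 0.666667
u = exp(sigma*sqrt(dt)) = 1.277556; d = 1/u = 0.782744
p = (exp((r-q)*dt) - d) / (u - d) = 0.448520
Discount per step: exp(-r*dt) = 0.995344
Stock lattice S(k, i) with i counting down-moves:
  k=0: S(0,0) = 27.1800
  k=1: S(1,0) = 34.7240; S(1,1) = 21.2750
  k=2: S(2,0) = 44.3618; S(2,1) = 27.1800; S(2,2) = 16.6529
  k=3: S(3,0) = 56.6747; S(3,1) = 34.7240; S(3,2) = 21.2750; S(3,3) = 13.0350
Terminal payoffs V(N, i) = max(S_T - K, 0):
  V(3,0) = 30.744724; V(3,1) = 8.793975; V(3,2) = 0.000000; V(3,3) = 0.000000
Backward induction: V(k, i) = exp(-r*dt) * [p * V(k+1, i) + (1-p) * V(k+1, i+1)].
  V(2,0) = exp(-r*dt) * [p*30.744724 + (1-p)*8.793975] = 18.552552
  V(2,1) = exp(-r*dt) * [p*8.793975 + (1-p)*0.000000] = 3.925913
  V(2,2) = exp(-r*dt) * [p*0.000000 + (1-p)*0.000000] = 0.000000
  V(1,0) = exp(-r*dt) * [p*18.552552 + (1-p)*3.925913] = 10.437437
  V(1,1) = exp(-r*dt) * [p*3.925913 + (1-p)*0.000000] = 1.752654
  V(0,0) = exp(-r*dt) * [p*10.437437 + (1-p)*1.752654] = 5.621660

Answer: Price = V(0,0) = 5.6217


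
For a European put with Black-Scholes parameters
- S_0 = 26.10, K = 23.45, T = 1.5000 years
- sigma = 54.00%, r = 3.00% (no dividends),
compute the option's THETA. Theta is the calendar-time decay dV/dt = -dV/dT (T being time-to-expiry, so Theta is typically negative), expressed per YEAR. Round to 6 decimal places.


d1 = 0.5606077915; d2 = -0.1007544391
phi(d1) = 0.3409296660; exp(-qT) = 1.0000000000; exp(-rT) = 0.9559974818
Theta = -S*exp(-qT)*phi(d1)*sigma/(2*sqrt(T)) + r*K*exp(-rT)*N(-d2) - q*S*exp(-qT)*N(-d1)
N(-d1) = 0.2875324694; N(-d2) = 0.5401273025; sqrt(T) = 1.2247448714
Term 1 = -26.1000 * 1.0000000000 * 0.3409296660 * 0.5400 / (2 * 1.2247448714) = -1.9616586380
Term 2 = 0.0300 * 23.4500 * 0.9559974818 * 0.5401273025 = 0.3632594999
Term 3 = 0 (no dividend yield, q = 0)
Theta = -1.9616586380 + (0.3632594999) + (0.0000000000) = -1.598399

Answer: Theta = -1.598399


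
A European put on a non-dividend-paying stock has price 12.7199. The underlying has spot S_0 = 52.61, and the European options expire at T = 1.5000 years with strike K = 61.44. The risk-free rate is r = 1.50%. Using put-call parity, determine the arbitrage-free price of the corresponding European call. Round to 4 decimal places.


Put-call parity: C - P = S_0 * exp(-qT) - K * exp(-rT).
S_0 * exp(-qT) = 52.6100 * 1.00000000 = 52.61000000
K * exp(-rT) = 61.4400 * 0.97775124 = 60.07303601
C = P + S*exp(-qT) - K*exp(-rT)
C = 12.7199 + 52.61000000 - 60.07303601 = 5.2569

Answer: Call price = 5.2569


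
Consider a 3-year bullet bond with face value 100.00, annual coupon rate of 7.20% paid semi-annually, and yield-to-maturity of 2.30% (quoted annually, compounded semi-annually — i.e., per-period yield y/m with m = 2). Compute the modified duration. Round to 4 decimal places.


Answer: Modified duration = 2.7381

Derivation:
Coupon per period c = face * coupon_rate / m = 3.600000
Periods per year m = 2; per-period yield y/m = 0.011500
Number of cashflows N = 6
Cashflows (t years, CF_t, discount factor 1/(1+y/m)^(m*t), PV):
  t = 0.5000: CF_t = 3.600000, DF = 0.988631, PV = 3.559071
  t = 1.0000: CF_t = 3.600000, DF = 0.977391, PV = 3.518607
  t = 1.5000: CF_t = 3.600000, DF = 0.966279, PV = 3.478603
  t = 2.0000: CF_t = 3.600000, DF = 0.955293, PV = 3.439054
  t = 2.5000: CF_t = 3.600000, DF = 0.944432, PV = 3.399954
  t = 3.0000: CF_t = 103.600000, DF = 0.933694, PV = 96.730723
Price P = sum_t PV_t = 114.126011
First compute Macaulay numerator sum_t t * PV_t:
  t * PV_t at t = 0.5000: 1.779535
  t * PV_t at t = 1.0000: 3.518607
  t * PV_t at t = 1.5000: 5.217904
  t * PV_t at t = 2.0000: 6.878107
  t * PV_t at t = 2.5000: 8.499885
  t * PV_t at t = 3.0000: 290.192168
Macaulay duration D = 316.086207 / 114.126011 = 2.769625
Modified duration = D / (1 + y/m) = 2.769625 / (1 + 0.011500) = 2.738136


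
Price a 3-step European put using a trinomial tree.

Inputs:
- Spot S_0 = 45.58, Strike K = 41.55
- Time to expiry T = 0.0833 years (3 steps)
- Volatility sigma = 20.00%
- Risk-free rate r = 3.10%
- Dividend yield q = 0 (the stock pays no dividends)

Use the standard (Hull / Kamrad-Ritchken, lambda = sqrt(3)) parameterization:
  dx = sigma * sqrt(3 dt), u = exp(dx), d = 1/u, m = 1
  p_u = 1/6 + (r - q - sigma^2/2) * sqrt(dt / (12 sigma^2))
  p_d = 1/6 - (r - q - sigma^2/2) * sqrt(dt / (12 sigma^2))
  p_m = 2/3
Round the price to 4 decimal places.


dt = T/N = 0.027767; dx = sigma*sqrt(3*dt) = 0.057723
u = exp(dx) = 1.059422; d = 1/u = 0.943911
p_u = 0.169312, p_m = 0.666667, p_d = 0.164021
Discount per step: exp(-r*dt) = 0.999140
Stock lattice S(k, j) with j the centered position index:
  k=0: S(0,+0) = 45.5800
  k=1: S(1,-1) = 43.0235; S(1,+0) = 45.5800; S(1,+1) = 48.2885
  k=2: S(2,-2) = 40.6103; S(2,-1) = 43.0235; S(2,+0) = 45.5800; S(2,+1) = 48.2885; S(2,+2) = 51.1579
  k=3: S(3,-3) = 38.3325; S(3,-2) = 40.6103; S(3,-1) = 43.0235; S(3,+0) = 45.5800; S(3,+1) = 48.2885; S(3,+2) = 51.1579; S(3,+3) = 54.1978
Terminal payoffs V(N, j) = max(K - S_T, 0):
  V(3,-3) = 3.217481; V(3,-2) = 0.939686; V(3,-1) = 0.000000; V(3,+0) = 0.000000; V(3,+1) = 0.000000; V(3,+2) = 0.000000; V(3,+3) = 0.000000
Backward induction: V(k, j) = exp(-r*dt) * [p_u * V(k+1, j+1) + p_m * V(k+1, j) + p_d * V(k+1, j-1)]
  V(2,-2) = exp(-r*dt) * [p_u*0.000000 + p_m*0.939686 + p_d*3.217481] = 1.153199
  V(2,-1) = exp(-r*dt) * [p_u*0.000000 + p_m*0.000000 + p_d*0.939686] = 0.153996
  V(2,+0) = exp(-r*dt) * [p_u*0.000000 + p_m*0.000000 + p_d*0.000000] = 0.000000
  V(2,+1) = exp(-r*dt) * [p_u*0.000000 + p_m*0.000000 + p_d*0.000000] = 0.000000
  V(2,+2) = exp(-r*dt) * [p_u*0.000000 + p_m*0.000000 + p_d*0.000000] = 0.000000
  V(1,-1) = exp(-r*dt) * [p_u*0.000000 + p_m*0.153996 + p_d*1.153199] = 0.291562
  V(1,+0) = exp(-r*dt) * [p_u*0.000000 + p_m*0.000000 + p_d*0.153996] = 0.025237
  V(1,+1) = exp(-r*dt) * [p_u*0.000000 + p_m*0.000000 + p_d*0.000000] = 0.000000
  V(0,+0) = exp(-r*dt) * [p_u*0.000000 + p_m*0.025237 + p_d*0.291562] = 0.064591

Answer: Price = V(0,0) = 0.0646


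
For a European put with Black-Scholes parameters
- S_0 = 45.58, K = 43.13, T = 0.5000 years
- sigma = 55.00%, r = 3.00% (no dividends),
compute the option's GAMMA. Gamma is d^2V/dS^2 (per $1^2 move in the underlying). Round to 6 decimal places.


Answer: Gamma = 0.020977

Derivation:
d1 = 0.3750885543; d2 = -0.0138201754
phi(d1) = 0.3718427441; exp(-qT) = 1.0000000000; exp(-rT) = 0.9851119396
Gamma = exp(-qT) * phi(d1) / (S * sigma * sqrt(T)) = 1.0000000000 * 0.3718427441 / (45.5800 * 0.5500 * 0.7071067812) = 0.020977


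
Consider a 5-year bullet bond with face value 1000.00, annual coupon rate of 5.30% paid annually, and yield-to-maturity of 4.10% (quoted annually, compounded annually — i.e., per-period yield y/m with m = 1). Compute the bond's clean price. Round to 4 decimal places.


Answer: Price = 1053.2721

Derivation:
Coupon per period c = face * coupon_rate / m = 53.000000
Periods per year m = 1; per-period yield y/m = 0.041000
Number of cashflows N = 5
Cashflows (t years, CF_t, discount factor 1/(1+y/m)^(m*t), PV):
  t = 1.0000: CF_t = 53.000000, DF = 0.960615, PV = 50.912584
  t = 2.0000: CF_t = 53.000000, DF = 0.922781, PV = 48.907381
  t = 3.0000: CF_t = 53.000000, DF = 0.886437, PV = 46.981154
  t = 4.0000: CF_t = 53.000000, DF = 0.851524, PV = 45.130792
  t = 5.0000: CF_t = 1053.000000, DF = 0.817987, PV = 861.340213
Price P = sum_t PV_t = 1053.272125


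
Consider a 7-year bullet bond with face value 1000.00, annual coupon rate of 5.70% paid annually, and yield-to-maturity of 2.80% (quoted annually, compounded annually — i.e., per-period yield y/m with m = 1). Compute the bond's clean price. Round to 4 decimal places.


Coupon per period c = face * coupon_rate / m = 57.000000
Periods per year m = 1; per-period yield y/m = 0.028000
Number of cashflows N = 7
Cashflows (t years, CF_t, discount factor 1/(1+y/m)^(m*t), PV):
  t = 1.0000: CF_t = 57.000000, DF = 0.972763, PV = 55.447471
  t = 2.0000: CF_t = 57.000000, DF = 0.946267, PV = 53.937228
  t = 3.0000: CF_t = 57.000000, DF = 0.920493, PV = 52.468121
  t = 4.0000: CF_t = 57.000000, DF = 0.895422, PV = 51.039028
  t = 5.0000: CF_t = 57.000000, DF = 0.871033, PV = 49.648860
  t = 6.0000: CF_t = 57.000000, DF = 0.847308, PV = 48.296557
  t = 7.0000: CF_t = 1057.000000, DF = 0.824230, PV = 871.210668
Price P = sum_t PV_t = 1182.047933

Answer: Price = 1182.0479


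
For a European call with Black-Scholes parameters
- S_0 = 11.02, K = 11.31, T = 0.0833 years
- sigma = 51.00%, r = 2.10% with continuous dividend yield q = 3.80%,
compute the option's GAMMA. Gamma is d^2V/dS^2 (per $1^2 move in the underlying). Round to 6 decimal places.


d1 = -0.1124931956; d2 = -0.2596880665
phi(d1) = 0.3964259983; exp(-qT) = 0.9968396046; exp(-rT) = 0.9982522291
Gamma = exp(-qT) * phi(d1) / (S * sigma * sqrt(T)) = 0.9968396046 * 0.3964259983 / (11.0200 * 0.5100 * 0.2886173938) = 0.243620

Answer: Gamma = 0.243620


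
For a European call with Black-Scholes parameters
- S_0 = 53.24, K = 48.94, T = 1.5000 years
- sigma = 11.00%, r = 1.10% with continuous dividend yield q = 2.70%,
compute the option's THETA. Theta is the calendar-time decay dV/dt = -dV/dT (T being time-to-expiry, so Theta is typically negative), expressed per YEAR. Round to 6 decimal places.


Answer: Theta = -0.184108

Derivation:
d1 = 0.5143181404; d2 = 0.3795962045
phi(d1) = 0.3495180379; exp(-qT) = 0.9603091645; exp(-rT) = 0.9836353794
Theta = -S*exp(-qT)*phi(d1)*sigma/(2*sqrt(T)) - r*K*exp(-rT)*N(d2) + q*S*exp(-qT)*N(d1)
N(d1) = 0.6964852096; N(d2) = 0.6478774107; sqrt(T) = 1.2247448714
Term 1 = -53.2400 * 0.9603091645 * 0.3495180379 * 0.1100 / (2 * 1.2247448714) = -0.8024828761
Term 2 = -0.0110 * 48.9400 * 0.9836353794 * 0.6478774107 = -0.3430707003
Term 3 = 0.0270 * 53.2400 * 0.9603091645 * 0.6964852096 = 0.9614457471
Theta = -0.8024828761 + (-0.3430707003) + (0.9614457471) = -0.184108


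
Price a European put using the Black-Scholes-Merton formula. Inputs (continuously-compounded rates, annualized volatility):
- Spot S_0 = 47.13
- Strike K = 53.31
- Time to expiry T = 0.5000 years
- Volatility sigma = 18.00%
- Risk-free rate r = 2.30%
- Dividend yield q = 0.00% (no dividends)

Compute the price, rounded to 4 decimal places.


d1 = (ln(S/K) + (r - q + 0.5*sigma^2) * T) / (sigma * sqrt(T)) = -0.81406996
d2 = d1 - sigma * sqrt(T) = -0.94134918
exp(-rT) = 0.98856587; exp(-qT) = 1.00000000
P = K * exp(-rT) * N(-d2) - S_0 * exp(-qT) * N(-d1)
N(-d1) = 0.79219756; N(-d2) = 0.82673703
P = 53.3100 * 0.98856587 * 0.82673703 - 47.1300 * 1.00000000 * 0.79219756 = 6.2331

Answer: Price = 6.2331


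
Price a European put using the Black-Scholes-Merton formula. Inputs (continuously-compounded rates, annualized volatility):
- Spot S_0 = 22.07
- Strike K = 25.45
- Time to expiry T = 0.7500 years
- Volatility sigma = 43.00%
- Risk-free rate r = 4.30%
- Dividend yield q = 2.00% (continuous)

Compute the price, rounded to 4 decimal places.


Answer: Price = 5.0655

Derivation:
d1 = (ln(S/K) + (r - q + 0.5*sigma^2) * T) / (sigma * sqrt(T)) = -0.15013530
d2 = d1 - sigma * sqrt(T) = -0.52252622
exp(-rT) = 0.96826449; exp(-qT) = 0.98511194
P = K * exp(-rT) * N(-d2) - S_0 * exp(-qT) * N(-d1)
N(-d1) = 0.55967106; N(-d2) = 0.69934800
P = 25.4500 * 0.96826449 * 0.69934800 - 22.0700 * 0.98511194 * 0.55967106 = 5.0655


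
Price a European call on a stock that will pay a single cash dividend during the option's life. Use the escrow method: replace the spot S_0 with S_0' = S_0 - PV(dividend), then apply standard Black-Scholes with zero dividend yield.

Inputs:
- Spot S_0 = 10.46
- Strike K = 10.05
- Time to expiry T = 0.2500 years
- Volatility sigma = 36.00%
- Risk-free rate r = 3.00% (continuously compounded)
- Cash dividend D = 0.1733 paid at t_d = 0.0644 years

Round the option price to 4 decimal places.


Answer: Price = 0.8932

Derivation:
PV(D) = D * exp(-r * t_d) = 0.1733 * 0.99806987 = 0.17296551
S_0' = S_0 - PV(D) = 10.4600 - 0.17296551 = 10.28703449
d1 = (ln(S_0'/K) + (r + sigma^2/2)*T) / (sigma*sqrt(T)) = 0.26117600
d2 = d1 - sigma*sqrt(T) = 0.08117600
exp(-rT) = 0.99252805
N(d1) = 0.60302161; N(d2) = 0.53234901
C = S_0' * N(d1) - K * exp(-rT) * N(d2) = 10.28703449 * 0.60302161 - 10.0500 * 0.99252805 * 0.53234901 = 0.8932


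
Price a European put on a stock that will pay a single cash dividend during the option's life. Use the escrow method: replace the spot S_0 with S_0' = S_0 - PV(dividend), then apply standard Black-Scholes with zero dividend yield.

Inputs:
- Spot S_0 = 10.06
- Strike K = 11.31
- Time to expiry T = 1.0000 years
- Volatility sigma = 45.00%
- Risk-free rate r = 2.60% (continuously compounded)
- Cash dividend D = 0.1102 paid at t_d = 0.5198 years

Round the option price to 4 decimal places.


PV(D) = D * exp(-r * t_d) = 0.1102 * 0.98657611 = 0.10872069
S_0' = S_0 - PV(D) = 10.0600 - 0.10872069 = 9.95127931
d1 = (ln(S_0'/K) + (r + sigma^2/2)*T) / (sigma*sqrt(T)) = -0.00163594
d2 = d1 - sigma*sqrt(T) = -0.45163594
exp(-rT) = 0.97433509
N(-d1) = 0.50065265; N(-d2) = 0.67423436
P = K * exp(-rT) * N(-d2) - S_0' * N(-d1) = 11.3100 * 0.97433509 * 0.67423436 - 9.95127931 * 0.50065265 = 2.4477

Answer: Price = 2.4477


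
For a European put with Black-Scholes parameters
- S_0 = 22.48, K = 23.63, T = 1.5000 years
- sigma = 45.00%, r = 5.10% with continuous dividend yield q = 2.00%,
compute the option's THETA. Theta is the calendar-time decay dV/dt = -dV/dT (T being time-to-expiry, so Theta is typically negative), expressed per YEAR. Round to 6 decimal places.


d1 = 0.2694147206; d2 = -0.2817204715
phi(d1) = 0.3847233867; exp(-qT) = 0.9704455335; exp(-rT) = 0.9263529143
Theta = -S*exp(-qT)*phi(d1)*sigma/(2*sqrt(T)) + r*K*exp(-rT)*N(-d2) - q*S*exp(-qT)*N(-d1)
N(-d1) = 0.3938052797; N(-d2) = 0.6109210720; sqrt(T) = 1.2247448714
Term 1 = -22.4800 * 0.9704455335 * 0.3847233867 * 0.4500 / (2 * 1.2247448714) = -1.5418884249
Term 2 = 0.0510 * 23.6300 * 0.9263529143 * 0.6109210720 = 0.6820174318
Term 3 = -0.0200 * 22.4800 * 0.9704455335 * 0.3938052797 = -0.1718220920
Theta = -1.5418884249 + (0.6820174318) + (-0.1718220920) = -1.031693

Answer: Theta = -1.031693


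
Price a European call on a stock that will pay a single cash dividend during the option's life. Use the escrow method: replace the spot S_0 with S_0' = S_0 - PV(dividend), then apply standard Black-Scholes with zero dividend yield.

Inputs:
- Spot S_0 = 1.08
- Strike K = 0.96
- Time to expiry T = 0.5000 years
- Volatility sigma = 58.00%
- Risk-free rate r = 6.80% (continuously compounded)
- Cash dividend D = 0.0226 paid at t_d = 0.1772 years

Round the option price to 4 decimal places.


Answer: Price = 0.2342

Derivation:
PV(D) = D * exp(-r * t_d) = 0.0226 * 0.98802271 = 0.02232931
S_0' = S_0 - PV(D) = 1.0800 - 0.02232931 = 1.05767069
d1 = (ln(S_0'/K) + (r + sigma^2/2)*T) / (sigma*sqrt(T)) = 0.52421244
d2 = d1 - sigma*sqrt(T) = 0.11409051
exp(-rT) = 0.96657150
N(d1) = 0.69993461; N(d2) = 0.54541698
C = S_0' * N(d1) - K * exp(-rT) * N(d2) = 1.05767069 * 0.69993461 - 0.9600 * 0.96657150 * 0.54541698 = 0.2342


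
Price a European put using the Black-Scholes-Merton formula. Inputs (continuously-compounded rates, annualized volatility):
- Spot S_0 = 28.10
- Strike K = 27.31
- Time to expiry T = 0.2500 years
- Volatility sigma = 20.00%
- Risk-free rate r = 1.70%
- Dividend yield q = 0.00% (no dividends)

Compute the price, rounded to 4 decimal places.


d1 = (ln(S/K) + (r - q + 0.5*sigma^2) * T) / (sigma * sqrt(T)) = 0.37766641
d2 = d1 - sigma * sqrt(T) = 0.27766641
exp(-rT) = 0.99575902; exp(-qT) = 1.00000000
P = K * exp(-rT) * N(-d2) - S_0 * exp(-qT) * N(-d1)
N(-d1) = 0.35283921; N(-d2) = 0.39063422
P = 27.3100 * 0.99575902 * 0.39063422 - 28.1000 * 1.00000000 * 0.35283921 = 0.7082

Answer: Price = 0.7082


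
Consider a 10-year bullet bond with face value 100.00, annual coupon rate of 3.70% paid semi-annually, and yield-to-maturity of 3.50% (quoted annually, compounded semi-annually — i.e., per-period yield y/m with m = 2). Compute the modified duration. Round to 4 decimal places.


Answer: Modified duration = 8.3188

Derivation:
Coupon per period c = face * coupon_rate / m = 1.850000
Periods per year m = 2; per-period yield y/m = 0.017500
Number of cashflows N = 20
Cashflows (t years, CF_t, discount factor 1/(1+y/m)^(m*t), PV):
  t = 0.5000: CF_t = 1.850000, DF = 0.982801, PV = 1.818182
  t = 1.0000: CF_t = 1.850000, DF = 0.965898, PV = 1.786911
  t = 1.5000: CF_t = 1.850000, DF = 0.949285, PV = 1.756178
  t = 2.0000: CF_t = 1.850000, DF = 0.932959, PV = 1.725973
  t = 2.5000: CF_t = 1.850000, DF = 0.916913, PV = 1.696288
  t = 3.0000: CF_t = 1.850000, DF = 0.901143, PV = 1.667114
  t = 3.5000: CF_t = 1.850000, DF = 0.885644, PV = 1.638441
  t = 4.0000: CF_t = 1.850000, DF = 0.870412, PV = 1.610261
  t = 4.5000: CF_t = 1.850000, DF = 0.855441, PV = 1.582566
  t = 5.0000: CF_t = 1.850000, DF = 0.840729, PV = 1.555348
  t = 5.5000: CF_t = 1.850000, DF = 0.826269, PV = 1.528597
  t = 6.0000: CF_t = 1.850000, DF = 0.812058, PV = 1.502307
  t = 6.5000: CF_t = 1.850000, DF = 0.798091, PV = 1.476469
  t = 7.0000: CF_t = 1.850000, DF = 0.784365, PV = 1.451075
  t = 7.5000: CF_t = 1.850000, DF = 0.770875, PV = 1.426118
  t = 8.0000: CF_t = 1.850000, DF = 0.757616, PV = 1.401590
  t = 8.5000: CF_t = 1.850000, DF = 0.744586, PV = 1.377484
  t = 9.0000: CF_t = 1.850000, DF = 0.731780, PV = 1.353793
  t = 9.5000: CF_t = 1.850000, DF = 0.719194, PV = 1.330509
  t = 10.0000: CF_t = 101.850000, DF = 0.706825, PV = 71.990083
Price P = sum_t PV_t = 101.675288
First compute Macaulay numerator sum_t t * PV_t:
  t * PV_t at t = 0.5000: 0.909091
  t * PV_t at t = 1.0000: 1.786911
  t * PV_t at t = 1.5000: 2.634267
  t * PV_t at t = 2.0000: 3.451946
  t * PV_t at t = 2.5000: 4.240720
  t * PV_t at t = 3.0000: 5.001341
  t * PV_t at t = 3.5000: 5.734543
  t * PV_t at t = 4.0000: 6.441046
  t * PV_t at t = 4.5000: 7.121549
  t * PV_t at t = 5.0000: 7.776740
  t * PV_t at t = 5.5000: 8.407286
  t * PV_t at t = 6.0000: 9.013842
  t * PV_t at t = 6.5000: 9.597048
  t * PV_t at t = 7.0000: 10.157525
  t * PV_t at t = 7.5000: 10.695885
  t * PV_t at t = 8.0000: 11.212721
  t * PV_t at t = 8.5000: 11.708616
  t * PV_t at t = 9.0000: 12.184135
  t * PV_t at t = 9.5000: 12.639835
  t * PV_t at t = 10.0000: 719.900832
Macaulay duration D = 860.615880 / 101.675288 = 8.464356
Modified duration = D / (1 + y/m) = 8.464356 / (1 + 0.017500) = 8.318778


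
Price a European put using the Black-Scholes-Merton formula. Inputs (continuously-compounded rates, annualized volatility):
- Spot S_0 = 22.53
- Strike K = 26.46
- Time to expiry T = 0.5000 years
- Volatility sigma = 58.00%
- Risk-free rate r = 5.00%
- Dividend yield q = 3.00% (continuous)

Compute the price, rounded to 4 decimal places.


d1 = (ln(S/K) + (r - q + 0.5*sigma^2) * T) / (sigma * sqrt(T)) = -0.16260141
d2 = d1 - sigma * sqrt(T) = -0.57272334
exp(-rT) = 0.97530991; exp(-qT) = 0.98511194
P = K * exp(-rT) * N(-d2) - S_0 * exp(-qT) * N(-d1)
N(-d1) = 0.56458386; N(-d2) = 0.71658398
P = 26.4600 * 0.97530991 * 0.71658398 - 22.5300 * 0.98511194 * 0.56458386 = 5.9620

Answer: Price = 5.9620


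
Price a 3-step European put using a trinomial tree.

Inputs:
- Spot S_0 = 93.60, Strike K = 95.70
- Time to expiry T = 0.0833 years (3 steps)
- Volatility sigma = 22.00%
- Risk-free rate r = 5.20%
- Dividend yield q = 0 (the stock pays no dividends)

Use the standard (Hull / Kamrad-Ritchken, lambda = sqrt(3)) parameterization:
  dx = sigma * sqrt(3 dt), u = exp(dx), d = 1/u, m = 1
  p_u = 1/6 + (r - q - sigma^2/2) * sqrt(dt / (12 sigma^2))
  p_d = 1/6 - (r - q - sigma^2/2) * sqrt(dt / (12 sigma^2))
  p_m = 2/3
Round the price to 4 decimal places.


dt = T/N = 0.027767; dx = sigma*sqrt(3*dt) = 0.063496
u = exp(dx) = 1.065555; d = 1/u = 0.938478
p_u = 0.172745, p_m = 0.666667, p_d = 0.160588
Discount per step: exp(-r*dt) = 0.998557
Stock lattice S(k, j) with j the centered position index:
  k=0: S(0,+0) = 93.6000
  k=1: S(1,-1) = 87.8415; S(1,+0) = 93.6000; S(1,+1) = 99.7360
  k=2: S(2,-2) = 82.4374; S(2,-1) = 87.8415; S(2,+0) = 93.6000; S(2,+1) = 99.7360; S(2,+2) = 106.2741
  k=3: S(3,-3) = 77.3657; S(3,-2) = 82.4374; S(3,-1) = 87.8415; S(3,+0) = 93.6000; S(3,+1) = 99.7360; S(3,+2) = 106.2741; S(3,+3) = 113.2410
Terminal payoffs V(N, j) = max(K - S_T, 0):
  V(3,-3) = 18.334348; V(3,-2) = 13.262640; V(3,-1) = 7.858456; V(3,+0) = 2.100000; V(3,+1) = 0.000000; V(3,+2) = 0.000000; V(3,+3) = 0.000000
Backward induction: V(k, j) = exp(-r*dt) * [p_u * V(k+1, j+1) + p_m * V(k+1, j) + p_d * V(k+1, j-1)]
  V(2,-2) = exp(-r*dt) * [p_u*7.858456 + p_m*13.262640 + p_d*18.334348] = 13.124586
  V(2,-1) = exp(-r*dt) * [p_u*2.100000 + p_m*7.858456 + p_d*13.262640] = 7.720404
  V(2,+0) = exp(-r*dt) * [p_u*0.000000 + p_m*2.100000 + p_d*7.858456] = 2.658135
  V(2,+1) = exp(-r*dt) * [p_u*0.000000 + p_m*0.000000 + p_d*2.100000] = 0.336749
  V(2,+2) = exp(-r*dt) * [p_u*0.000000 + p_m*0.000000 + p_d*0.000000] = 0.000000
  V(1,-1) = exp(-r*dt) * [p_u*2.658135 + p_m*7.720404 + p_d*13.124586] = 7.702640
  V(1,+0) = exp(-r*dt) * [p_u*0.336749 + p_m*2.658135 + p_d*7.720404] = 3.065638
  V(1,+1) = exp(-r*dt) * [p_u*0.000000 + p_m*0.336749 + p_d*2.658135] = 0.650424
  V(0,+0) = exp(-r*dt) * [p_u*0.650424 + p_m*3.065638 + p_d*7.702640] = 3.388174

Answer: Price = V(0,0) = 3.3882


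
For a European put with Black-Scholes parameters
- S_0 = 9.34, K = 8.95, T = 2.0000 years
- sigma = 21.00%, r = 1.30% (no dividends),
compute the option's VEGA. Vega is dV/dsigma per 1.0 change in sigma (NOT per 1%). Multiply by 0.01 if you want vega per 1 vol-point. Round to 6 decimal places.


Answer: Vega = 4.903117

Derivation:
d1 = 0.3796581566; d2 = 0.0826733085
phi(d1) = 0.3712020739; exp(-qT) = 1.0000000000; exp(-rT) = 0.9743350896
Vega = S * exp(-qT) * phi(d1) * sqrt(T) = 9.3400 * 1.0000000000 * 0.3712020739 * 1.4142135624 = 4.903117


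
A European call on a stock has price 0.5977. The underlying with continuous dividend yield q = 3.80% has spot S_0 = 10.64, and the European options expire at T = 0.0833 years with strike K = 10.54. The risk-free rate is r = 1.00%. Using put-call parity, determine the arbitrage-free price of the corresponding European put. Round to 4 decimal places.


Put-call parity: C - P = S_0 * exp(-qT) - K * exp(-rT).
S_0 * exp(-qT) = 10.6400 * 0.99683960 = 10.60637339
K * exp(-rT) = 10.5400 * 0.99916735 = 10.53122384
P = C - S*exp(-qT) + K*exp(-rT)
P = 0.5977 - 10.60637339 + 10.53122384 = 0.5226

Answer: Put price = 0.5226


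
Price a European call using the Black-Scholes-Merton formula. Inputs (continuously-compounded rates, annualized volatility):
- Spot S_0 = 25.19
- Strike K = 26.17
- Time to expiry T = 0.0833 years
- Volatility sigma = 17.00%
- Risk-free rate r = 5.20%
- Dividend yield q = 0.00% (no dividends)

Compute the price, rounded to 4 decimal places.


Answer: Price = 0.1828

Derivation:
d1 = (ln(S/K) + (r - q + 0.5*sigma^2) * T) / (sigma * sqrt(T)) = -0.66506409
d2 = d1 - sigma * sqrt(T) = -0.71412905
exp(-rT) = 0.99567777; exp(-qT) = 1.00000000
C = S_0 * exp(-qT) * N(d1) - K * exp(-rT) * N(d2)
N(d1) = 0.25300475; N(d2) = 0.23757369
C = 25.1900 * 1.00000000 * 0.25300475 - 26.1700 * 0.99567777 * 0.23757369 = 0.1828


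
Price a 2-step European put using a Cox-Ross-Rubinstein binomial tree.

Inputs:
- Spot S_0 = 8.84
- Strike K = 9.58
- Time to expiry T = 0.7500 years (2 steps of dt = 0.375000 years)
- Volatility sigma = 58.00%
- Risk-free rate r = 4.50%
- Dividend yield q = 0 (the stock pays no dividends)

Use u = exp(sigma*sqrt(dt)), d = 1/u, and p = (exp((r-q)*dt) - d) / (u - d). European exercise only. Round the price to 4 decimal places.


dt = T/N = 0.375000
u = exp(sigma*sqrt(dt)) = 1.426432; d = 1/u = 0.701050
p = (exp((r-q)*dt) - d) / (u - d) = 0.435589
Discount per step: exp(-r*dt) = 0.983267
Stock lattice S(k, i) with i counting down-moves:
  k=0: S(0,0) = 8.8400
  k=1: S(1,0) = 12.6097; S(1,1) = 6.1973
  k=2: S(2,0) = 17.9868; S(2,1) = 8.8400; S(2,2) = 4.3446
Terminal payoffs V(N, i) = max(K - S_T, 0):
  V(2,0) = 0.000000; V(2,1) = 0.740000; V(2,2) = 5.235395
Backward induction: V(k, i) = exp(-r*dt) * [p * V(k+1, i) + (1-p) * V(k+1, i+1)].
  V(1,0) = exp(-r*dt) * [p*0.000000 + (1-p)*0.740000] = 0.410675
  V(1,1) = exp(-r*dt) * [p*0.740000 + (1-p)*5.235395] = 3.222412
  V(0,0) = exp(-r*dt) * [p*0.410675 + (1-p)*3.222412] = 1.964223

Answer: Price = V(0,0) = 1.9642


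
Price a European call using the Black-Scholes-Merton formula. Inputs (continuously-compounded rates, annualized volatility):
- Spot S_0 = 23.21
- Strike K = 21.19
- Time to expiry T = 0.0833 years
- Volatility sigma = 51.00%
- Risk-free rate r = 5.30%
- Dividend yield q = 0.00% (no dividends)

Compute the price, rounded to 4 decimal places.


d1 = (ln(S/K) + (r - q + 0.5*sigma^2) * T) / (sigma * sqrt(T)) = 0.72218490
d2 = d1 - sigma * sqrt(T) = 0.57499003
exp(-rT) = 0.99559483; exp(-qT) = 1.00000000
C = S_0 * exp(-qT) * N(d1) - K * exp(-rT) * N(d2)
N(d1) = 0.76490960; N(d2) = 0.71735098
C = 23.2100 * 1.00000000 * 0.76490960 - 21.1900 * 0.99559483 * 0.71735098 = 2.6198

Answer: Price = 2.6198


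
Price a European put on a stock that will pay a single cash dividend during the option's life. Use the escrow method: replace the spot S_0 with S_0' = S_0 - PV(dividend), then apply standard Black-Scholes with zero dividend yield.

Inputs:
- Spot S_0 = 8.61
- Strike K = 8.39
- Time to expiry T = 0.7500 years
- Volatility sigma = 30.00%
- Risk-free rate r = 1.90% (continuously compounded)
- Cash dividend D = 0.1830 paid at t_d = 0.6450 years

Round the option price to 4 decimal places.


PV(D) = D * exp(-r * t_d) = 0.1830 * 0.98781979 = 0.18077102
S_0' = S_0 - PV(D) = 8.6100 - 0.18077102 = 8.42922898
d1 = (ln(S_0'/K) + (r + sigma^2/2)*T) / (sigma*sqrt(T)) = 0.20270686
d2 = d1 - sigma*sqrt(T) = -0.05710077
exp(-rT) = 0.98585105
N(-d1) = 0.41968208; N(-d2) = 0.52276754
P = K * exp(-rT) * N(-d2) - S_0' * N(-d1) = 8.3900 * 0.98585105 * 0.52276754 - 8.42922898 * 0.41968208 = 0.7864

Answer: Price = 0.7864


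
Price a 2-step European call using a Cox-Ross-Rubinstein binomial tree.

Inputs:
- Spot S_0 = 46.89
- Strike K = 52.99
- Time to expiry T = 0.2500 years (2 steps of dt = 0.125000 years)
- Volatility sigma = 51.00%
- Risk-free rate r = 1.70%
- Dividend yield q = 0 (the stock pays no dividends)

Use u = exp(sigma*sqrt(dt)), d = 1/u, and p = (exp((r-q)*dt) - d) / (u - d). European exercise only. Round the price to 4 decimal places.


Answer: Price = V(0,0) = 3.0167

Derivation:
dt = T/N = 0.125000
u = exp(sigma*sqrt(dt)) = 1.197591; d = 1/u = 0.835009
p = (exp((r-q)*dt) - d) / (u - d) = 0.460911
Discount per step: exp(-r*dt) = 0.997877
Stock lattice S(k, i) with i counting down-moves:
  k=0: S(0,0) = 46.8900
  k=1: S(1,0) = 56.1551; S(1,1) = 39.1536
  k=2: S(2,0) = 67.2508; S(2,1) = 46.8900; S(2,2) = 32.6936
Terminal payoffs V(N, i) = max(S_T - K, 0):
  V(2,0) = 14.260798; V(2,1) = 0.000000; V(2,2) = 0.000000
Backward induction: V(k, i) = exp(-r*dt) * [p * V(k+1, i) + (1-p) * V(k+1, i+1)].
  V(1,0) = exp(-r*dt) * [p*14.260798 + (1-p)*0.000000] = 6.559001
  V(1,1) = exp(-r*dt) * [p*0.000000 + (1-p)*0.000000] = 0.000000
  V(0,0) = exp(-r*dt) * [p*6.559001 + (1-p)*0.000000] = 3.016696


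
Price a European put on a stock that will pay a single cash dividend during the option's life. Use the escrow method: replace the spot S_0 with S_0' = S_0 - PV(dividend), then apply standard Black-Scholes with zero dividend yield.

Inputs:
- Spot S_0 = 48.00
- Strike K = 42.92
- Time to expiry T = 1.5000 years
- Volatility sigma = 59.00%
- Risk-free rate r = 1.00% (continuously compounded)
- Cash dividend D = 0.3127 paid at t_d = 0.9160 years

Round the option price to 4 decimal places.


Answer: Price = 10.1549

Derivation:
PV(D) = D * exp(-r * t_d) = 0.3127 * 0.99088182 = 0.30984875
S_0' = S_0 - PV(D) = 48.0000 - 0.30984875 = 47.69015125
d1 = (ln(S_0'/K) + (r + sigma^2/2)*T) / (sigma*sqrt(T)) = 0.52790239
d2 = d1 - sigma*sqrt(T) = -0.19469709
exp(-rT) = 0.98511194
N(-d1) = 0.29878354; N(-d2) = 0.57718495
P = K * exp(-rT) * N(-d2) - S_0' * N(-d1) = 42.9200 * 0.98511194 * 0.57718495 - 47.69015125 * 0.29878354 = 10.1549
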